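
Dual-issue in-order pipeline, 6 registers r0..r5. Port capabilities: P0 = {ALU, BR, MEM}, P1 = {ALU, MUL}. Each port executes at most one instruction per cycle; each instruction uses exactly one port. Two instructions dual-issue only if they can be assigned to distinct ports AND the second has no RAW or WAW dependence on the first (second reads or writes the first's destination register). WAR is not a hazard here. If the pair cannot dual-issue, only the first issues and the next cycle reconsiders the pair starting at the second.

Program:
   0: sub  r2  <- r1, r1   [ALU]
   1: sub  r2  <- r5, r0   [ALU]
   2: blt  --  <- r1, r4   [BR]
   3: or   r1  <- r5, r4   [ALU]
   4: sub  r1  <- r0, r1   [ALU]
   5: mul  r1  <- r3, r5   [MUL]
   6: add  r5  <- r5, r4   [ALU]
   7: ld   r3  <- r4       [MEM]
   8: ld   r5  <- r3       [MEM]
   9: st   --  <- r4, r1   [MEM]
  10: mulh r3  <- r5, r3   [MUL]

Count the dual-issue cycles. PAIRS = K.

c0: i0 sub  WAW r2
c1: i1+i2 sub;blt  pair
c2: i3 or  RAW+WAW r1
c3: i4 sub  WAW r1
c4: i5+i6 mul;add  pair
c5: i7 ld  no-port MEM/MEM
c6: i8 ld  no-port MEM/MEM
c7: i9+i10 st;mulh  pair

PAIRS = 3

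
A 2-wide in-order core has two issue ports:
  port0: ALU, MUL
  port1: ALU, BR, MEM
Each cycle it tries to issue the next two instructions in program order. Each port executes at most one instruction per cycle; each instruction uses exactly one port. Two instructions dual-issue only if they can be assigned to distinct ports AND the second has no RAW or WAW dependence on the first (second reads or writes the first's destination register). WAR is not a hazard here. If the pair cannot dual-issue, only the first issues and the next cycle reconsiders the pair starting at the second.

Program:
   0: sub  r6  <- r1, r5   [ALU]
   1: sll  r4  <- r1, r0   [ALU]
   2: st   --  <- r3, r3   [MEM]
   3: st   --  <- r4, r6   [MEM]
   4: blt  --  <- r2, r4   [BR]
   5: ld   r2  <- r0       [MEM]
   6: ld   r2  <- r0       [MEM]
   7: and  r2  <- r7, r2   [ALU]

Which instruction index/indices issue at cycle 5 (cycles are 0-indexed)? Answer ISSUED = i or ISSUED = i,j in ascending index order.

[0] i0,i1  sub+sll  -- dual
[1] i2  st  -- no-port MEM/MEM
[2] i3  st  -- no-port MEM/BR
[3] i4  blt  -- no-port BR/MEM
[4] i5  ld  -- no-port MEM/MEM
[5] i6  ld  -- RAW+WAW r2
[6] i7  and  -- tail

ISSUED = 6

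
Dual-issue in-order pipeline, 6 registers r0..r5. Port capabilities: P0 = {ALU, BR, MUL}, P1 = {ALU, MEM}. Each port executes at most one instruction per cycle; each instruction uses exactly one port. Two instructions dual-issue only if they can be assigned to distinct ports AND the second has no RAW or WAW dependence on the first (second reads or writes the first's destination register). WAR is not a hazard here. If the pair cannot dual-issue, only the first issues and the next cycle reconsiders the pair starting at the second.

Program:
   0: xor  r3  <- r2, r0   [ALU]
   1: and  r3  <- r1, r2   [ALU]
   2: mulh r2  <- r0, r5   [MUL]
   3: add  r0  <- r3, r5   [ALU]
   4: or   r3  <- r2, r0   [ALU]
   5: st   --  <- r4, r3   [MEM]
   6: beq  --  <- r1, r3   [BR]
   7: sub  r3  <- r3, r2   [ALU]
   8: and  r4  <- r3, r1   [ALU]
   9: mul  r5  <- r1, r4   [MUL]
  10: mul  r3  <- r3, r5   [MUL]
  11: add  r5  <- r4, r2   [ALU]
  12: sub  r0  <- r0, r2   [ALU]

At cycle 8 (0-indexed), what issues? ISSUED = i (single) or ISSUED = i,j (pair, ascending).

c0: i0 xor  WAW r3
c1: i1&i2 and mulh  pair
c2: i3 add  RAW r0
c3: i4 or  RAW r3
c4: i5&i6 st beq  pair
c5: i7 sub  RAW r3
c6: i8 and  RAW r4
c7: i9 mul  no-port MUL/MUL
c8: i10&i11 mul add  pair
c9: i12 sub  tail

ISSUED = 10,11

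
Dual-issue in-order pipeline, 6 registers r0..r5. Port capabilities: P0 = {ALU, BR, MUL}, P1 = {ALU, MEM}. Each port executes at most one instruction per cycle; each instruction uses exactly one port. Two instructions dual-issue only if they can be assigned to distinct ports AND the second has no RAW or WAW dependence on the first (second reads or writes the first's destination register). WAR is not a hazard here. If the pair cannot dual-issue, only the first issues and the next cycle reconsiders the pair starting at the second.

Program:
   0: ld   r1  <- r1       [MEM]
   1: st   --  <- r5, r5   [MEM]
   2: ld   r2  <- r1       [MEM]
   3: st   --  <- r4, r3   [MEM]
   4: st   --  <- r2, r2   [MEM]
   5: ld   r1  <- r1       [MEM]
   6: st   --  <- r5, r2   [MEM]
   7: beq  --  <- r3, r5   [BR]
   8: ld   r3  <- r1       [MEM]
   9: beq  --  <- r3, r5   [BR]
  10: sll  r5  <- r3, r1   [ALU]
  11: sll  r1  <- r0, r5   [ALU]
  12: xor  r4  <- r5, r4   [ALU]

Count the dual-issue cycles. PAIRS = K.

c0: i0 ld  no-port MEM/MEM
c1: i1 st  no-port MEM/MEM
c2: i2 ld  no-port MEM/MEM
c3: i3 st  no-port MEM/MEM
c4: i4 st  no-port MEM/MEM
c5: i5 ld  no-port MEM/MEM
c6: i6+i7 st/beq  2-wide
c7: i8 ld  RAW r3
c8: i9+i10 beq/sll  2-wide
c9: i11+i12 sll/xor  2-wide

PAIRS = 3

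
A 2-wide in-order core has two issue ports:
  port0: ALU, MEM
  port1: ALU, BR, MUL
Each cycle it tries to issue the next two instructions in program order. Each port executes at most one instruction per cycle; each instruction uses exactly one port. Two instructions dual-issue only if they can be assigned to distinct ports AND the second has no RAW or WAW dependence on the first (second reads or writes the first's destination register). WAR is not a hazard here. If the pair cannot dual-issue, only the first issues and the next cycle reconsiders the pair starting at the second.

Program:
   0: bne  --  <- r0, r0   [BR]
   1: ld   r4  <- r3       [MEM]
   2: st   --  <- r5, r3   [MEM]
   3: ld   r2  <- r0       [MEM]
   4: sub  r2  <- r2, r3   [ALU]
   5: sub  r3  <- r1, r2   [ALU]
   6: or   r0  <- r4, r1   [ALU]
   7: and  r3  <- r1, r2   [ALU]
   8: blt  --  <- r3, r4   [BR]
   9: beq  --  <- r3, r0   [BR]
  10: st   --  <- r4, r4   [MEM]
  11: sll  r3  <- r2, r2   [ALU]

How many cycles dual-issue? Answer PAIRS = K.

  cy0 -> i0/i1 (bne.BR ld.MEM) dual
  cy1 -> i2 (st.MEM) no-port MEM/MEM
  cy2 -> i3 (ld.MEM) RAW+WAW r2
  cy3 -> i4 (sub.ALU) RAW r2
  cy4 -> i5/i6 (sub.ALU or.ALU) dual
  cy5 -> i7 (and.ALU) RAW r3
  cy6 -> i8 (blt.BR) no-port BR/BR
  cy7 -> i9/i10 (beq.BR st.MEM) dual
  cy8 -> i11 (sll.ALU) tail

PAIRS = 3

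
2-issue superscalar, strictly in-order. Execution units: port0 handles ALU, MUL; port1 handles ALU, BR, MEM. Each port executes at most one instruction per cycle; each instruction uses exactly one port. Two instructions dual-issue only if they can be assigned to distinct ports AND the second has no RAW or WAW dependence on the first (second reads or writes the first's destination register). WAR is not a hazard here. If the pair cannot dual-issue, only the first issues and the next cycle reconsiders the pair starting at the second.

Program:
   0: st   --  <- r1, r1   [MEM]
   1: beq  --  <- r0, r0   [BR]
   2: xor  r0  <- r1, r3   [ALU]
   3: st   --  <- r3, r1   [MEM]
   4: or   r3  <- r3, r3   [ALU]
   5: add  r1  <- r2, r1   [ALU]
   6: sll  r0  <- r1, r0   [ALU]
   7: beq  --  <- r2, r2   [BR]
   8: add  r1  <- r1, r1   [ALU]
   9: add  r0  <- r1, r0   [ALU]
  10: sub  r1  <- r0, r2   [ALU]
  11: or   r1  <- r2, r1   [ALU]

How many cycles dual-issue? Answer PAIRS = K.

PAIRS = 3

c0: i0 st  no-port MEM/BR
c1: i1&i2 beq xor  dual
c2: i3&i4 st or  dual
c3: i5 add  RAW r1
c4: i6&i7 sll beq  dual
c5: i8 add  RAW r1
c6: i9 add  RAW r0
c7: i10 sub  RAW+WAW r1
c8: i11 or  tail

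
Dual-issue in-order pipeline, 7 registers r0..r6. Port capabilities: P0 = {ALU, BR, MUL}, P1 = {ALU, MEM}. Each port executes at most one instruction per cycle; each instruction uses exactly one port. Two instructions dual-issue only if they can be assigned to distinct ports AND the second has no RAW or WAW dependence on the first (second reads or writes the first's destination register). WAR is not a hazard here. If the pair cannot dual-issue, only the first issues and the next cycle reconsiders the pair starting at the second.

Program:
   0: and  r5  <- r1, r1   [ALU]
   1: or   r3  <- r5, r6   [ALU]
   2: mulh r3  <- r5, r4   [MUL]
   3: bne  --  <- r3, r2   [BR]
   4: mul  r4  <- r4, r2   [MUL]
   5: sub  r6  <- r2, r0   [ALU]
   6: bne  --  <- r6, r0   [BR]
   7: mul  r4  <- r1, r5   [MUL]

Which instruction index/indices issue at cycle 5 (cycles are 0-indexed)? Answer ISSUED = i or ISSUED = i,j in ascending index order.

#0 head=0: and i0 RAW r5
#1 head=1: or i1 WAW r3
#2 head=2: mulh i2 no-port MUL/BR
#3 head=3: bne i3 no-port BR/MUL
#4 head=4: mul+sub i4+i5 dual
#5 head=6: bne i6 no-port BR/MUL
#6 head=7: mul i7 tail

ISSUED = 6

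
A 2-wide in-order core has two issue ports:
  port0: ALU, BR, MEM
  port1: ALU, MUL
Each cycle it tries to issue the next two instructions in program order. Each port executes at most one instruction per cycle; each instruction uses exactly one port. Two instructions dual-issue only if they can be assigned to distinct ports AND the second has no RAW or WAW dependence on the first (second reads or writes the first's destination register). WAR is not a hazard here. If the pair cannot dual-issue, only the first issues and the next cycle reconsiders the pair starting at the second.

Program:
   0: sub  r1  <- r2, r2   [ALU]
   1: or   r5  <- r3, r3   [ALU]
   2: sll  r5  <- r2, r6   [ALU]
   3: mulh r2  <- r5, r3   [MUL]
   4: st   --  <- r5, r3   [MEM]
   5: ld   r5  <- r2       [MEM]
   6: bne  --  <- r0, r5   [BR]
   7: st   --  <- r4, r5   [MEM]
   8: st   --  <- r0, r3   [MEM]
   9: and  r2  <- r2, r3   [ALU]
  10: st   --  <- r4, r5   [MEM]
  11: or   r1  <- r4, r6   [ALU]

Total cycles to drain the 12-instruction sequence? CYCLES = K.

t=0 i0+i1:sub/or ; 2-wide
t=1 i2:sll ; RAW r5
t=2 i3+i4:mulh/st ; 2-wide
t=3 i5:ld ; no-port MEM/BR
t=4 i6:bne ; no-port BR/MEM
t=5 i7:st ; no-port MEM/MEM
t=6 i8+i9:st/and ; 2-wide
t=7 i10+i11:st/or ; 2-wide

CYCLES = 8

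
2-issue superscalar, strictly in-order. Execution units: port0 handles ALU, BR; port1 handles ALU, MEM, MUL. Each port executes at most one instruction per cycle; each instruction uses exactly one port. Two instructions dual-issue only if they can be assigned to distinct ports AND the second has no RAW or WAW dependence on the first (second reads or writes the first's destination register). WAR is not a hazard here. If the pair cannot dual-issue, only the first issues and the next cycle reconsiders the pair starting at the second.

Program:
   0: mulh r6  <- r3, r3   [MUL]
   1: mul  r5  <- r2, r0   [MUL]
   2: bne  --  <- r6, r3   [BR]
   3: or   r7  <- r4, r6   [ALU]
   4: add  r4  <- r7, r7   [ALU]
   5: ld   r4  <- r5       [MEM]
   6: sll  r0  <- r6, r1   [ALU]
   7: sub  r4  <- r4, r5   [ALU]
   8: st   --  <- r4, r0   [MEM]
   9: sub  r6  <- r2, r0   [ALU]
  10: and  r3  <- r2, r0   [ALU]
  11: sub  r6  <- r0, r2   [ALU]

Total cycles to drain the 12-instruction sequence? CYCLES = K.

[0] i0  mulh.MUL  -- no-port MUL/MUL
[1] i1+i2  mul.MUL+bne.BR  -- dual
[2] i3  or.ALU  -- RAW r7
[3] i4  add.ALU  -- WAW r4
[4] i5+i6  ld.MEM+sll.ALU  -- dual
[5] i7  sub.ALU  -- RAW r4
[6] i8+i9  st.MEM+sub.ALU  -- dual
[7] i10+i11  and.ALU+sub.ALU  -- dual

CYCLES = 8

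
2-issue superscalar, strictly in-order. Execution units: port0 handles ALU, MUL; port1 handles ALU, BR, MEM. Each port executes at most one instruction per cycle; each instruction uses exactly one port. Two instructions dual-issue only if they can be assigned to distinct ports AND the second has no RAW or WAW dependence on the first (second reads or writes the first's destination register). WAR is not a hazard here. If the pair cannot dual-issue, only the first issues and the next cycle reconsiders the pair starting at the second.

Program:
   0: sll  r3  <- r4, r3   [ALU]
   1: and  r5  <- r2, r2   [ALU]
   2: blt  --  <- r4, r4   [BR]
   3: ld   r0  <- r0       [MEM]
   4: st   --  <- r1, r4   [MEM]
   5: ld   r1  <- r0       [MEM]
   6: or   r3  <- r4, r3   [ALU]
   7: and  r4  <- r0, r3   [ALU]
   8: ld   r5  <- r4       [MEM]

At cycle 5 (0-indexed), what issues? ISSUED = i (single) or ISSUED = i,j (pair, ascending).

[0] i0+i1  sll+and  -- 2-wide
[1] i2  blt  -- no-port BR/MEM
[2] i3  ld  -- no-port MEM/MEM
[3] i4  st  -- no-port MEM/MEM
[4] i5+i6  ld+or  -- 2-wide
[5] i7  and  -- RAW r4
[6] i8  ld  -- tail

ISSUED = 7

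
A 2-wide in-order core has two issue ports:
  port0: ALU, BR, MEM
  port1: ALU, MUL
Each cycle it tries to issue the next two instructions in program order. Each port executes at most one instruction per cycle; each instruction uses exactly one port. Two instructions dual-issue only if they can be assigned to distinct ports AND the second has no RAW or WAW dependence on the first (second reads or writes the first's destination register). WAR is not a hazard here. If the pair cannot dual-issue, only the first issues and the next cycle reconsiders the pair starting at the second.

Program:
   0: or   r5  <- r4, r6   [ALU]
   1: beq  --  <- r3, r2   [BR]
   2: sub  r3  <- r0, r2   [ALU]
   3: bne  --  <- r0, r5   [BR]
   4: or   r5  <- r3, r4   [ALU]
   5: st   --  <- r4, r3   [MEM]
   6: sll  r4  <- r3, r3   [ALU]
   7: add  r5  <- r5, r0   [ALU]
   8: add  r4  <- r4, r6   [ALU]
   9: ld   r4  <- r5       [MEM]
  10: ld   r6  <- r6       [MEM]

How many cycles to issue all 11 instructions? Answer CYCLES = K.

[0] i0+i1  or.ALU/beq.BR  -- 2-wide
[1] i2+i3  sub.ALU/bne.BR  -- 2-wide
[2] i4+i5  or.ALU/st.MEM  -- 2-wide
[3] i6+i7  sll.ALU/add.ALU  -- 2-wide
[4] i8  add.ALU  -- WAW r4
[5] i9  ld.MEM  -- no-port MEM/MEM
[6] i10  ld.MEM  -- tail

CYCLES = 7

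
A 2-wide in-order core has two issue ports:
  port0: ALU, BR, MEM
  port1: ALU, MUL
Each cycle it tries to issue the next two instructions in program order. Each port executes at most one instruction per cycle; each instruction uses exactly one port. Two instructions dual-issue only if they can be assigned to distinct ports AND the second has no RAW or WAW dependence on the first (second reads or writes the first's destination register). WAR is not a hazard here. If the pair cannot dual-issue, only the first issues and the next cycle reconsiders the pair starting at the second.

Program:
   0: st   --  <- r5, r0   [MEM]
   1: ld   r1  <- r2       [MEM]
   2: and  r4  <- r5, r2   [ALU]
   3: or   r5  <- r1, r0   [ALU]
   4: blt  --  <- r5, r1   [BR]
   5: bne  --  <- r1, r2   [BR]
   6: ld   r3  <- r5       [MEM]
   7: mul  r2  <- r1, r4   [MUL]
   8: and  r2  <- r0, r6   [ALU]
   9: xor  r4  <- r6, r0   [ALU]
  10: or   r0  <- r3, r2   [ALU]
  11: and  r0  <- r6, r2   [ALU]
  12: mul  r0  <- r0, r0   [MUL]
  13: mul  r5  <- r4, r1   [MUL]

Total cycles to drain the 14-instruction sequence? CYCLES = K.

  cy0 -> i0 (st) no-port MEM/MEM
  cy1 -> i1/i2 (ld/and) 2-wide
  cy2 -> i3 (or) RAW r5
  cy3 -> i4 (blt) no-port BR/BR
  cy4 -> i5 (bne) no-port BR/MEM
  cy5 -> i6/i7 (ld/mul) 2-wide
  cy6 -> i8/i9 (and/xor) 2-wide
  cy7 -> i10 (or) WAW r0
  cy8 -> i11 (and) RAW+WAW r0
  cy9 -> i12 (mul) no-port MUL/MUL
  cy10 -> i13 (mul) tail

CYCLES = 11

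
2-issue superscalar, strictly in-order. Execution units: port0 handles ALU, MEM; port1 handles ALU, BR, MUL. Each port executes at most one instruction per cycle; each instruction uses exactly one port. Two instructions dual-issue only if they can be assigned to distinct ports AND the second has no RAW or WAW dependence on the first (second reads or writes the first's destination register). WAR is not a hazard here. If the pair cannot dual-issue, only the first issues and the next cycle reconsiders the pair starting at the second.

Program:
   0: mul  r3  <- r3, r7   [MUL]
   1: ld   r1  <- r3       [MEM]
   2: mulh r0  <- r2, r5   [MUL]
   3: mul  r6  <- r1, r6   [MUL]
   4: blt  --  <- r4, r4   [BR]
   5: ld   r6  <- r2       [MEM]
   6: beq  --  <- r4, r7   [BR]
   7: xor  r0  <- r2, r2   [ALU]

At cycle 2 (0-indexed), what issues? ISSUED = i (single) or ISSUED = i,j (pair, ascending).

ISSUED = 3

c0: i0 mul.MUL  RAW r3
c1: i1&i2 ld.MEM mulh.MUL  pair
c2: i3 mul.MUL  no-port MUL/BR
c3: i4&i5 blt.BR ld.MEM  pair
c4: i6&i7 beq.BR xor.ALU  pair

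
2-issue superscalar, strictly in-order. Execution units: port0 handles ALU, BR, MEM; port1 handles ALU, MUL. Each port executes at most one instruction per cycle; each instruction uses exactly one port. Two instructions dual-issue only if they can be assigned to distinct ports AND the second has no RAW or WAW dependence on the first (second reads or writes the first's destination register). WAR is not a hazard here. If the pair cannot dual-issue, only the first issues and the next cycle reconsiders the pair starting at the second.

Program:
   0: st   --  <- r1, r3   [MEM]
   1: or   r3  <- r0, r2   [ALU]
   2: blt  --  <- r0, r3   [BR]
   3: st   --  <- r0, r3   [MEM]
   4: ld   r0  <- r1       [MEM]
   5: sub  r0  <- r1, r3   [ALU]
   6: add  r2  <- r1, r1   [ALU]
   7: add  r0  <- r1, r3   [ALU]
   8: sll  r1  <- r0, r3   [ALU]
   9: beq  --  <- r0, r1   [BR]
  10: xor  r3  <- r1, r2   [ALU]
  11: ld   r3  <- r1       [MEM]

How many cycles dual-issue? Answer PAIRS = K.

c0: i0,i1 st/or  pair
c1: i2 blt  no-port BR/MEM
c2: i3 st  no-port MEM/MEM
c3: i4 ld  WAW r0
c4: i5,i6 sub/add  pair
c5: i7 add  RAW r0
c6: i8 sll  RAW r1
c7: i9,i10 beq/xor  pair
c8: i11 ld  tail

PAIRS = 3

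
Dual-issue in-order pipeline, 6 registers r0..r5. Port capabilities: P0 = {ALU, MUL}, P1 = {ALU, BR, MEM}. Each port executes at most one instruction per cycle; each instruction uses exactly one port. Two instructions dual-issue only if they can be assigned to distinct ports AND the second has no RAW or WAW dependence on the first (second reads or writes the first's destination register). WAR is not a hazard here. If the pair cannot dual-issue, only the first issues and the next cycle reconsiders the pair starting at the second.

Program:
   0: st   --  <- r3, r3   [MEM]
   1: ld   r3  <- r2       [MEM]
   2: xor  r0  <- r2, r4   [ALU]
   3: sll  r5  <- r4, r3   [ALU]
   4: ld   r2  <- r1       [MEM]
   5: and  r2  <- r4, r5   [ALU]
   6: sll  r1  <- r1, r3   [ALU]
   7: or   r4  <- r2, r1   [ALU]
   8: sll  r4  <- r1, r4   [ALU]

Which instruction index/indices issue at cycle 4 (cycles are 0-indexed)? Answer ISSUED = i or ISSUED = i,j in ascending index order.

c0: i0 st  no-port MEM/MEM
c1: i1/i2 ld xor  dual
c2: i3/i4 sll ld  dual
c3: i5/i6 and sll  dual
c4: i7 or  RAW+WAW r4
c5: i8 sll  tail

ISSUED = 7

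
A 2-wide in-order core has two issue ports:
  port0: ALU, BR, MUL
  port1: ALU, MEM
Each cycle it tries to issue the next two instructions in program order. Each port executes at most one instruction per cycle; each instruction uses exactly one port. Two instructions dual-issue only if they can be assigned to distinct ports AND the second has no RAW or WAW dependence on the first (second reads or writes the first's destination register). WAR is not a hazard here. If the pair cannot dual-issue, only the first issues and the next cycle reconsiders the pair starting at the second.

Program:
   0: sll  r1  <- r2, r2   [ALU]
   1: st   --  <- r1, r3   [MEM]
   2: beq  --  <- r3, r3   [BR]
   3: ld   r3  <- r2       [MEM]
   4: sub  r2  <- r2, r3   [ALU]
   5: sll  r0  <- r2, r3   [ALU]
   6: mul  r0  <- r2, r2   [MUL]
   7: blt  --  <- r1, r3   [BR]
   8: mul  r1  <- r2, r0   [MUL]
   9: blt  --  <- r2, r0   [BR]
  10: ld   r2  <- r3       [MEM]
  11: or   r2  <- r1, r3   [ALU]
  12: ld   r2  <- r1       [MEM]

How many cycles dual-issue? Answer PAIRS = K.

PAIRS = 2

t=0 i0:sll ; RAW r1
t=1 i1/i2:st+beq ; 2-wide
t=2 i3:ld ; RAW r3
t=3 i4:sub ; RAW r2
t=4 i5:sll ; WAW r0
t=5 i6:mul ; no-port MUL/BR
t=6 i7:blt ; no-port BR/MUL
t=7 i8:mul ; no-port MUL/BR
t=8 i9/i10:blt+ld ; 2-wide
t=9 i11:or ; WAW r2
t=10 i12:ld ; tail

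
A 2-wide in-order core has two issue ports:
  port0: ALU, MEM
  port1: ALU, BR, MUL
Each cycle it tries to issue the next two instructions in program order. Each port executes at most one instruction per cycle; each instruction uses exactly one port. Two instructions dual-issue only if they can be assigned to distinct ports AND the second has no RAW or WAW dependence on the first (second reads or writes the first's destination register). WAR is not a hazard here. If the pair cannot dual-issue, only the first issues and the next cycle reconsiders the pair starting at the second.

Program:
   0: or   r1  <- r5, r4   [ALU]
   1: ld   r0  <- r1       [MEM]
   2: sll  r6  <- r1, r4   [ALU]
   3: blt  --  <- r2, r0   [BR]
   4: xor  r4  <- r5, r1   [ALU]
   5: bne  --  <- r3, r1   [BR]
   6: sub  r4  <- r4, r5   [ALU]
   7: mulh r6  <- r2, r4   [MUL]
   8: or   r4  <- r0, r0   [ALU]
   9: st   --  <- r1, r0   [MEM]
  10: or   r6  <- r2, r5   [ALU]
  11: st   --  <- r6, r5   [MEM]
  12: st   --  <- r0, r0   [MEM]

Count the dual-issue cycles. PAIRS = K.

t=0 i0:or ; RAW r1
t=1 i1&i2:ld/sll ; dual
t=2 i3&i4:blt/xor ; dual
t=3 i5&i6:bne/sub ; dual
t=4 i7&i8:mulh/or ; dual
t=5 i9&i10:st/or ; dual
t=6 i11:st ; no-port MEM/MEM
t=7 i12:st ; tail

PAIRS = 5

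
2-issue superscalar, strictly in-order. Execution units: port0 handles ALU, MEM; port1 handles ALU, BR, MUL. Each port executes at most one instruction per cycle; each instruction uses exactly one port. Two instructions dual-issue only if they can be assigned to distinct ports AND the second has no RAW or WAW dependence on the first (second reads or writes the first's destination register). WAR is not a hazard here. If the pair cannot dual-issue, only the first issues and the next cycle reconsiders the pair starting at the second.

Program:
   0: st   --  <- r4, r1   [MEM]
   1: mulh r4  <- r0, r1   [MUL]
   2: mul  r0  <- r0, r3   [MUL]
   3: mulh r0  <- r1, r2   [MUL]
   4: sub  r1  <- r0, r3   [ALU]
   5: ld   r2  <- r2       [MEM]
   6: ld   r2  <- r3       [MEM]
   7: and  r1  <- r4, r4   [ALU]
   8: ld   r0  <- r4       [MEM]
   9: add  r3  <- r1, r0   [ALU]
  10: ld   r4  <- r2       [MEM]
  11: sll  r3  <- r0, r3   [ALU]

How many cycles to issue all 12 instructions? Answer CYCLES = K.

CYCLES = 8

  cy0 -> i0+i1 (st.MEM+mulh.MUL) pair
  cy1 -> i2 (mul.MUL) no-port MUL/MUL
  cy2 -> i3 (mulh.MUL) RAW r0
  cy3 -> i4+i5 (sub.ALU+ld.MEM) pair
  cy4 -> i6+i7 (ld.MEM+and.ALU) pair
  cy5 -> i8 (ld.MEM) RAW r0
  cy6 -> i9+i10 (add.ALU+ld.MEM) pair
  cy7 -> i11 (sll.ALU) tail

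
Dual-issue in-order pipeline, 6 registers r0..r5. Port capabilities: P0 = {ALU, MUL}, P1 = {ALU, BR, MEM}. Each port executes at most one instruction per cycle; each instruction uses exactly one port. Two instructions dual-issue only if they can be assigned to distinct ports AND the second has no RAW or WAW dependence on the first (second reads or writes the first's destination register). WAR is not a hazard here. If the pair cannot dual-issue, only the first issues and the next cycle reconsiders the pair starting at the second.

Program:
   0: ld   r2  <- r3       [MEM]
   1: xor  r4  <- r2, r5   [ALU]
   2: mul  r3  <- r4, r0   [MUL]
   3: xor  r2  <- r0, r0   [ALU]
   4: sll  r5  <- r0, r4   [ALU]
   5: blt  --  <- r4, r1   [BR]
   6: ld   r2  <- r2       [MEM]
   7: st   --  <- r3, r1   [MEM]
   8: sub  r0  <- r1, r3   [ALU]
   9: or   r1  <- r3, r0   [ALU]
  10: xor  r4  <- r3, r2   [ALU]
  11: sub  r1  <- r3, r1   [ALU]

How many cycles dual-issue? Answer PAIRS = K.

PAIRS = 4

[0] i0  ld.MEM  -- RAW r2
[1] i1  xor.ALU  -- RAW r4
[2] i2/i3  mul.MUL xor.ALU  -- dual
[3] i4/i5  sll.ALU blt.BR  -- dual
[4] i6  ld.MEM  -- no-port MEM/MEM
[5] i7/i8  st.MEM sub.ALU  -- dual
[6] i9/i10  or.ALU xor.ALU  -- dual
[7] i11  sub.ALU  -- tail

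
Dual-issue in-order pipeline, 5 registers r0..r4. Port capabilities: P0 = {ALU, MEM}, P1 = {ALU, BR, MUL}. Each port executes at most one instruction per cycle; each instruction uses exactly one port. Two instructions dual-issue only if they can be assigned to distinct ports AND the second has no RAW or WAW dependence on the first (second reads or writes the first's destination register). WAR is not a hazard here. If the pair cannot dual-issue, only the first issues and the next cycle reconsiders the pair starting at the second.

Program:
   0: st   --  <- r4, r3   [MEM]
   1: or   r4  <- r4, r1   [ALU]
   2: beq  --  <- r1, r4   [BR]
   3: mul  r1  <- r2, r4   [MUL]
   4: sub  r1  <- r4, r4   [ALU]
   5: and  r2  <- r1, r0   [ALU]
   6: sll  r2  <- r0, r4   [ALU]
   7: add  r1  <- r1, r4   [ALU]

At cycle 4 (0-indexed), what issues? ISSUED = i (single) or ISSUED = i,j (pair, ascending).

#0 head=0: st;or i0,i1 2-wide
#1 head=2: beq i2 no-port BR/MUL
#2 head=3: mul i3 WAW r1
#3 head=4: sub i4 RAW r1
#4 head=5: and i5 WAW r2
#5 head=6: sll;add i6,i7 2-wide

ISSUED = 5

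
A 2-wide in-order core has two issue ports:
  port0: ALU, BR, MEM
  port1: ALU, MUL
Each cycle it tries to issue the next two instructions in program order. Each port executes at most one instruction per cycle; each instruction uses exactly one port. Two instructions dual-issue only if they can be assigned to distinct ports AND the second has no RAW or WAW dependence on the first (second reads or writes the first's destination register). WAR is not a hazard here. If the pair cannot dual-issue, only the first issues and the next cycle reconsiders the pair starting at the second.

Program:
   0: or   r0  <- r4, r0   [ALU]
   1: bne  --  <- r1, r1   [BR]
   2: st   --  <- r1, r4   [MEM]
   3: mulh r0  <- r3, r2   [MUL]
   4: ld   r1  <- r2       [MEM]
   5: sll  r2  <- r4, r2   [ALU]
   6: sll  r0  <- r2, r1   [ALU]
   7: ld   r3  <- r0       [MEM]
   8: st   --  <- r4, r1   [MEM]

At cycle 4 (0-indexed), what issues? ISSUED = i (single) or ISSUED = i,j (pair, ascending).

ISSUED = 7

c0: i0&i1 or.ALU+bne.BR  2-wide
c1: i2&i3 st.MEM+mulh.MUL  2-wide
c2: i4&i5 ld.MEM+sll.ALU  2-wide
c3: i6 sll.ALU  RAW r0
c4: i7 ld.MEM  no-port MEM/MEM
c5: i8 st.MEM  tail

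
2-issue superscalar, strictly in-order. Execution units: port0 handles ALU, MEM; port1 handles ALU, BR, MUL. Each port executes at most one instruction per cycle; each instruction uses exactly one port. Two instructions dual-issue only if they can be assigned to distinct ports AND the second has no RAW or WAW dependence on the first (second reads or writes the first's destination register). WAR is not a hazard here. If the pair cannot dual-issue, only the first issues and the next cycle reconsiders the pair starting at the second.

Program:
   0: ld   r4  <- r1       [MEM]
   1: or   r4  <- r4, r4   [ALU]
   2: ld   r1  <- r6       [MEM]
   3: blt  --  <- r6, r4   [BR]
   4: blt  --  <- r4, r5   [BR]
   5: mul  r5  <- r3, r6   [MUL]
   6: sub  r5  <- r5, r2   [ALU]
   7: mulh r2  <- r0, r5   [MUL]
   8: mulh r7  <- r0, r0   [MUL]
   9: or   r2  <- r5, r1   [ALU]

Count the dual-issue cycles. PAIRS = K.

#0 head=0: ld i0 RAW+WAW r4
#1 head=1: or;ld i1&i2 dual
#2 head=3: blt i3 no-port BR/BR
#3 head=4: blt i4 no-port BR/MUL
#4 head=5: mul i5 RAW+WAW r5
#5 head=6: sub i6 RAW r5
#6 head=7: mulh i7 no-port MUL/MUL
#7 head=8: mulh;or i8&i9 dual

PAIRS = 2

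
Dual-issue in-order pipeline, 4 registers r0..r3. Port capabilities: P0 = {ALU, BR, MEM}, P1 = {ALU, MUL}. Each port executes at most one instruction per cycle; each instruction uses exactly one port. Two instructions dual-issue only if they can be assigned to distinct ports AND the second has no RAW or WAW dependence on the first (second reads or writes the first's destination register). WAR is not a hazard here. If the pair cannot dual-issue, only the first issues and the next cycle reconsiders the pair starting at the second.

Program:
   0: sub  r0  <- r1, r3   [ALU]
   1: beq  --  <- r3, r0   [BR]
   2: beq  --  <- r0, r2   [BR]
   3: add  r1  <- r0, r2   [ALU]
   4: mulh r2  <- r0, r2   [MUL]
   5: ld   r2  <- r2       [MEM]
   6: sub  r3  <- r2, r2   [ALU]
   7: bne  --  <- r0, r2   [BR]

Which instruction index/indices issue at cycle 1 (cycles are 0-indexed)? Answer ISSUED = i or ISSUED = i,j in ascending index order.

ISSUED = 1

c0: i0 sub.ALU  RAW r0
c1: i1 beq.BR  no-port BR/BR
c2: i2/i3 beq.BR add.ALU  2-wide
c3: i4 mulh.MUL  RAW+WAW r2
c4: i5 ld.MEM  RAW r2
c5: i6/i7 sub.ALU bne.BR  2-wide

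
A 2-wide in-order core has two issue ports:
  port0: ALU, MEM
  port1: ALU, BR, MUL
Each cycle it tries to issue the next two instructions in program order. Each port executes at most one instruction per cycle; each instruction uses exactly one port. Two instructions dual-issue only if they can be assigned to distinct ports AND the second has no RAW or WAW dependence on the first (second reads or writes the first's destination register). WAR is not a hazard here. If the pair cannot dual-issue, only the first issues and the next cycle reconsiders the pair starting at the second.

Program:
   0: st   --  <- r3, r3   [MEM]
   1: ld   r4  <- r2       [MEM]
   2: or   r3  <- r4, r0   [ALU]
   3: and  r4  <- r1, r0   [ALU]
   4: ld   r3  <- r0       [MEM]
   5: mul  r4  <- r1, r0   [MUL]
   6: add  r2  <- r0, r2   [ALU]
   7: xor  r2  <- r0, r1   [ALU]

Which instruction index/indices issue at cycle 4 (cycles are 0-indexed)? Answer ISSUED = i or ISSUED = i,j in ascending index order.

#0 head=0: st.MEM i0 no-port MEM/MEM
#1 head=1: ld.MEM i1 RAW r4
#2 head=2: or.ALU;and.ALU i2+i3 2-wide
#3 head=4: ld.MEM;mul.MUL i4+i5 2-wide
#4 head=6: add.ALU i6 WAW r2
#5 head=7: xor.ALU i7 tail

ISSUED = 6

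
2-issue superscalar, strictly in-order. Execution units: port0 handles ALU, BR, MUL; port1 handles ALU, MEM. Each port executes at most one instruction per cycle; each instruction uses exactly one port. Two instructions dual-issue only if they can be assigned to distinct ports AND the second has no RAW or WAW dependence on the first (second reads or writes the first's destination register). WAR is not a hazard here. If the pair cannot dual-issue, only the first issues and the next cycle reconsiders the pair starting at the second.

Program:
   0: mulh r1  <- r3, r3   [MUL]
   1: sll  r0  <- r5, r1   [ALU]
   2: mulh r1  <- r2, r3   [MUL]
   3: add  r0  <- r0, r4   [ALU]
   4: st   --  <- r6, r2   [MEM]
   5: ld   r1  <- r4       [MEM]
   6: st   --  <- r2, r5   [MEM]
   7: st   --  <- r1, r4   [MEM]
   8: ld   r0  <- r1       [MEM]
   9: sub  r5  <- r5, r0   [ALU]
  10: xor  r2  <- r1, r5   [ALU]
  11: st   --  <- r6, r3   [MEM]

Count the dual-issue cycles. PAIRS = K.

c0: i0 mulh.MUL  RAW r1
c1: i1&i2 sll.ALU/mulh.MUL  2-wide
c2: i3&i4 add.ALU/st.MEM  2-wide
c3: i5 ld.MEM  no-port MEM/MEM
c4: i6 st.MEM  no-port MEM/MEM
c5: i7 st.MEM  no-port MEM/MEM
c6: i8 ld.MEM  RAW r0
c7: i9 sub.ALU  RAW r5
c8: i10&i11 xor.ALU/st.MEM  2-wide

PAIRS = 3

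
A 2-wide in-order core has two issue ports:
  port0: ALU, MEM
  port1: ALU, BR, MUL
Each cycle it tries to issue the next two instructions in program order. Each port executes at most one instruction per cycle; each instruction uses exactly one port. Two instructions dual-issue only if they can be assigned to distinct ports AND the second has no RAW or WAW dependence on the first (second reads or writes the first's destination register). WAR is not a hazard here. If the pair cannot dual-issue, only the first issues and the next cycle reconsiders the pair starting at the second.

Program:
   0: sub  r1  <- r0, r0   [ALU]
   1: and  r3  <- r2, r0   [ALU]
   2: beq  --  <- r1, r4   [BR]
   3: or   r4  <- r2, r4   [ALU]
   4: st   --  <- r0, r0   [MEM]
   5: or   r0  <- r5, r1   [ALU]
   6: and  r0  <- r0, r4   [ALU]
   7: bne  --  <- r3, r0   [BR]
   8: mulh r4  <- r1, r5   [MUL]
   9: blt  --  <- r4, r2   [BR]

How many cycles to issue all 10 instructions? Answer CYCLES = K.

c0: i0,i1 sub+and  pair
c1: i2,i3 beq+or  pair
c2: i4,i5 st+or  pair
c3: i6 and  RAW r0
c4: i7 bne  no-port BR/MUL
c5: i8 mulh  no-port MUL/BR
c6: i9 blt  tail

CYCLES = 7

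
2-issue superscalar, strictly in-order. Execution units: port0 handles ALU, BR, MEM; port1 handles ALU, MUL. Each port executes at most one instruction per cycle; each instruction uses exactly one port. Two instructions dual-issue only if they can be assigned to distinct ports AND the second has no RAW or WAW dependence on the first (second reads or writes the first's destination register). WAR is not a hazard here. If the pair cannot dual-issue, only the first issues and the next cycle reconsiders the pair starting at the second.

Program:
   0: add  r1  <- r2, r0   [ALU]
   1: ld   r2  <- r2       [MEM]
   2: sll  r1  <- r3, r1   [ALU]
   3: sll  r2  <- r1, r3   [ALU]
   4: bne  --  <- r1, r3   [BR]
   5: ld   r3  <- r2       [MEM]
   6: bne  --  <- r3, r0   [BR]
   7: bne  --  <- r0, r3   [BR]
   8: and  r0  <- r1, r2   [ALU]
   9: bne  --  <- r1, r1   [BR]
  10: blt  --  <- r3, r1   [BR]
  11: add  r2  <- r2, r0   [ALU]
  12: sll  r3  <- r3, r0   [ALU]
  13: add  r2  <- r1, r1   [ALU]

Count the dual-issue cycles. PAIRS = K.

  cy0 -> i0&i1 (add+ld) dual
  cy1 -> i2 (sll) RAW r1
  cy2 -> i3&i4 (sll+bne) dual
  cy3 -> i5 (ld) no-port MEM/BR
  cy4 -> i6 (bne) no-port BR/BR
  cy5 -> i7&i8 (bne+and) dual
  cy6 -> i9 (bne) no-port BR/BR
  cy7 -> i10&i11 (blt+add) dual
  cy8 -> i12&i13 (sll+add) dual

PAIRS = 5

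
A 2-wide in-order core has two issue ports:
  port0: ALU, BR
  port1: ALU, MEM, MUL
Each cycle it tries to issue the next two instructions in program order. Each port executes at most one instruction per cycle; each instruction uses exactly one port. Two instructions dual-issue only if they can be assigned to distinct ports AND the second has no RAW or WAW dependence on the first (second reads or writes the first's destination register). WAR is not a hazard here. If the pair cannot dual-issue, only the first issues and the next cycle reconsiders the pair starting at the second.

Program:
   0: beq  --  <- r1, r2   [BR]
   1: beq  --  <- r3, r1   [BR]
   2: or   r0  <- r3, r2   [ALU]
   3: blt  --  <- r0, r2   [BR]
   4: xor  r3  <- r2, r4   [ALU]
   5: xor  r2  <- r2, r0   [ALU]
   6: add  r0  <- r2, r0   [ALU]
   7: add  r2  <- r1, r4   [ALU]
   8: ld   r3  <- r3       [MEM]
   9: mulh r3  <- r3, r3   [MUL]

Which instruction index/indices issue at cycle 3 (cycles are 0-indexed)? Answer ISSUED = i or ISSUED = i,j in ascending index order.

[0] i0  beq.BR  -- no-port BR/BR
[1] i1,i2  beq.BR/or.ALU  -- pair
[2] i3,i4  blt.BR/xor.ALU  -- pair
[3] i5  xor.ALU  -- RAW r2
[4] i6,i7  add.ALU/add.ALU  -- pair
[5] i8  ld.MEM  -- no-port MEM/MUL
[6] i9  mulh.MUL  -- tail

ISSUED = 5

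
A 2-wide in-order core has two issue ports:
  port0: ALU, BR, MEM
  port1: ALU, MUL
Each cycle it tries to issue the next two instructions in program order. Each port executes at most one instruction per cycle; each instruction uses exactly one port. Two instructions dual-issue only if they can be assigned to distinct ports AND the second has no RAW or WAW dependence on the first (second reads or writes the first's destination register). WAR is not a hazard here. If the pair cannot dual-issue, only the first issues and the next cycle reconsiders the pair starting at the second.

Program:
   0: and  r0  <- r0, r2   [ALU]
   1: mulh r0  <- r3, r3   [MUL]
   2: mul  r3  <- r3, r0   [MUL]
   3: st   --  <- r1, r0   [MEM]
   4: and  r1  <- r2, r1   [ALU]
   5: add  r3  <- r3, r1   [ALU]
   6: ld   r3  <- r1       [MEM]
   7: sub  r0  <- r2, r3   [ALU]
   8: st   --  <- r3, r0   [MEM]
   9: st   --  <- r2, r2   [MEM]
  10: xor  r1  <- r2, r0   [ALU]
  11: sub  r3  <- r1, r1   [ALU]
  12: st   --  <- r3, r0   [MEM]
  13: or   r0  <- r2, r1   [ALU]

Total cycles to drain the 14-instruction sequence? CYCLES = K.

#0 head=0: and.ALU i0 WAW r0
#1 head=1: mulh.MUL i1 no-port MUL/MUL
#2 head=2: mul.MUL;st.MEM i2+i3 2-wide
#3 head=4: and.ALU i4 RAW r1
#4 head=5: add.ALU i5 WAW r3
#5 head=6: ld.MEM i6 RAW r3
#6 head=7: sub.ALU i7 RAW r0
#7 head=8: st.MEM i8 no-port MEM/MEM
#8 head=9: st.MEM;xor.ALU i9+i10 2-wide
#9 head=11: sub.ALU i11 RAW r3
#10 head=12: st.MEM;or.ALU i12+i13 2-wide

CYCLES = 11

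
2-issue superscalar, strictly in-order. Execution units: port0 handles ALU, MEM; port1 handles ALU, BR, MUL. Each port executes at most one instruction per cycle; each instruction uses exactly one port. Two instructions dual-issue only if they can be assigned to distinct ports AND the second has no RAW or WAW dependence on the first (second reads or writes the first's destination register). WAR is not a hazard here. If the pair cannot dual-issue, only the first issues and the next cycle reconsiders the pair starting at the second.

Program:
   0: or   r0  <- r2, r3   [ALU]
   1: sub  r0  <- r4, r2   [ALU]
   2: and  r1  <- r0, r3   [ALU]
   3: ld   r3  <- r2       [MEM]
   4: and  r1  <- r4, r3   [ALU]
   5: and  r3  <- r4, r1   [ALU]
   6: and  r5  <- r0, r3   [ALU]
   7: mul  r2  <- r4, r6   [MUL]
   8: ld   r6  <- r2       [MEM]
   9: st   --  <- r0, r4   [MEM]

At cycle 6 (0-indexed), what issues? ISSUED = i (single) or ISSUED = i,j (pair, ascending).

t=0 i0:or ; WAW r0
t=1 i1:sub ; RAW r0
t=2 i2/i3:and/ld ; dual
t=3 i4:and ; RAW r1
t=4 i5:and ; RAW r3
t=5 i6/i7:and/mul ; dual
t=6 i8:ld ; no-port MEM/MEM
t=7 i9:st ; tail

ISSUED = 8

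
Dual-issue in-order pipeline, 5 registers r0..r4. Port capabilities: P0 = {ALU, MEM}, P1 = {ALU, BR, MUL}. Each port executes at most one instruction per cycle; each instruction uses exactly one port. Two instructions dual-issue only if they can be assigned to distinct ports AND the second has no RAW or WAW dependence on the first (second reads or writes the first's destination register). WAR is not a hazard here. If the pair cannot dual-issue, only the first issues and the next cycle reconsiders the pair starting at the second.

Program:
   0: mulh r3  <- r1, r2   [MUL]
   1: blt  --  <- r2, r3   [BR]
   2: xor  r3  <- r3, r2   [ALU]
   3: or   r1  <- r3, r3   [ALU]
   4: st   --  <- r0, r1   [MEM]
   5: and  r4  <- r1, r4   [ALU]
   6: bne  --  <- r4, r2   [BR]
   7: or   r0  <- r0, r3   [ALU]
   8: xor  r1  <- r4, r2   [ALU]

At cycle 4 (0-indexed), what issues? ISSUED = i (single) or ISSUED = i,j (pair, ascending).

ISSUED = 6,7

[0] i0  mulh.MUL  -- no-port MUL/BR
[1] i1&i2  blt.BR xor.ALU  -- dual
[2] i3  or.ALU  -- RAW r1
[3] i4&i5  st.MEM and.ALU  -- dual
[4] i6&i7  bne.BR or.ALU  -- dual
[5] i8  xor.ALU  -- tail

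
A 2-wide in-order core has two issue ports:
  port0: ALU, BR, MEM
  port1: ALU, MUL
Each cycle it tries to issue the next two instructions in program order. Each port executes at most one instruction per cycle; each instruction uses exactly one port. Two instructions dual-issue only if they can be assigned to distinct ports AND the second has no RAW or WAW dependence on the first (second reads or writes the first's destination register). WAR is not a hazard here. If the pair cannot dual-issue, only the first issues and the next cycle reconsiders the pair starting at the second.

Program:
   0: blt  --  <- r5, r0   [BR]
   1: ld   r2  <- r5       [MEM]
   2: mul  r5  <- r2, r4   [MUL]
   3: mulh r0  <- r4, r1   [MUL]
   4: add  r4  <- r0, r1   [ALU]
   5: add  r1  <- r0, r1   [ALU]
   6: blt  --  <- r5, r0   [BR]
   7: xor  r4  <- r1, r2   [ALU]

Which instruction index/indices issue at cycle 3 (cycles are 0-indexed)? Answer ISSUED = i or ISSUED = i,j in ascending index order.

  cy0 -> i0 (blt.BR) no-port BR/MEM
  cy1 -> i1 (ld.MEM) RAW r2
  cy2 -> i2 (mul.MUL) no-port MUL/MUL
  cy3 -> i3 (mulh.MUL) RAW r0
  cy4 -> i4,i5 (add.ALU add.ALU) dual
  cy5 -> i6,i7 (blt.BR xor.ALU) dual

ISSUED = 3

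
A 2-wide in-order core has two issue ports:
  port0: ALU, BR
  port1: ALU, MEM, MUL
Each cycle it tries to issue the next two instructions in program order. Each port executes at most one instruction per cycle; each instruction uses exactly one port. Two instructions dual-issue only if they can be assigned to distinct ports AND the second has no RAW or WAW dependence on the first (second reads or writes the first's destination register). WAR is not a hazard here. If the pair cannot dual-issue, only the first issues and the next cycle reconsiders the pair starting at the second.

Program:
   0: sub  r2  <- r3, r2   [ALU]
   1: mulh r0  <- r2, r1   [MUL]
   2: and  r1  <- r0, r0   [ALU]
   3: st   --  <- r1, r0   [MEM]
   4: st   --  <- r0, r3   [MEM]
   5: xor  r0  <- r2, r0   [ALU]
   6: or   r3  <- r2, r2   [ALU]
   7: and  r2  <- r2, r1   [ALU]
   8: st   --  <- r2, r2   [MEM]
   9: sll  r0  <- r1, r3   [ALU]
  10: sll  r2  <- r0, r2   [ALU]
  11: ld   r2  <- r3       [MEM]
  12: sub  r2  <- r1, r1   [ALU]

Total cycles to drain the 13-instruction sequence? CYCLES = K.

CYCLES = 10

0. sub.ALU @i0  | RAW r2
1. mulh.MUL @i1  | RAW r0
2. and.ALU @i2  | RAW r1
3. st.MEM @i3  | no-port MEM/MEM
4. st.MEM+xor.ALU @i4,i5  | 2-wide
5. or.ALU+and.ALU @i6,i7  | 2-wide
6. st.MEM+sll.ALU @i8,i9  | 2-wide
7. sll.ALU @i10  | WAW r2
8. ld.MEM @i11  | WAW r2
9. sub.ALU @i12  | tail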